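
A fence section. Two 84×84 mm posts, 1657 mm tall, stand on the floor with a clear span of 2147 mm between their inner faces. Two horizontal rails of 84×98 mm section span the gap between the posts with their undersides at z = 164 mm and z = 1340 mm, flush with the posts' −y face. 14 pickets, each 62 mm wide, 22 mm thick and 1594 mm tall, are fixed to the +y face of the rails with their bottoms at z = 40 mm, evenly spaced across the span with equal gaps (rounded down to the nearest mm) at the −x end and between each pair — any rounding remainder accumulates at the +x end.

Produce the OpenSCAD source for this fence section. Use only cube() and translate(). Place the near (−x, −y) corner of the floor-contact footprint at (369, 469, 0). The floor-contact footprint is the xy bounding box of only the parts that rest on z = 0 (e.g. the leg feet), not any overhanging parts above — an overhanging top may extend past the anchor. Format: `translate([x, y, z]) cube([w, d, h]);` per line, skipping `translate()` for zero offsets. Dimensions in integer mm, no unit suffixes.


translate([369, 469, 0]) cube([84, 84, 1657]);
translate([2600, 469, 0]) cube([84, 84, 1657]);
translate([453, 469, 164]) cube([2147, 84, 98]);
translate([453, 469, 1340]) cube([2147, 84, 98]);
translate([538, 553, 40]) cube([62, 22, 1594]);
translate([685, 553, 40]) cube([62, 22, 1594]);
translate([832, 553, 40]) cube([62, 22, 1594]);
translate([979, 553, 40]) cube([62, 22, 1594]);
translate([1126, 553, 40]) cube([62, 22, 1594]);
translate([1273, 553, 40]) cube([62, 22, 1594]);
translate([1420, 553, 40]) cube([62, 22, 1594]);
translate([1567, 553, 40]) cube([62, 22, 1594]);
translate([1714, 553, 40]) cube([62, 22, 1594]);
translate([1861, 553, 40]) cube([62, 22, 1594]);
translate([2008, 553, 40]) cube([62, 22, 1594]);
translate([2155, 553, 40]) cube([62, 22, 1594]);
translate([2302, 553, 40]) cube([62, 22, 1594]);
translate([2449, 553, 40]) cube([62, 22, 1594]);


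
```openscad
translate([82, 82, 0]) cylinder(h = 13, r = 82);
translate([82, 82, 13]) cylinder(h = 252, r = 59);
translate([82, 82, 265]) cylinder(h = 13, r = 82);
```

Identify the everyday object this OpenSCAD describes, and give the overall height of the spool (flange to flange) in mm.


A spool. The overall height is 278 mm.

Three coaxial cylinders, large–small–large — a spool. Two 13 mm flanges and a 252 mm core give 13 + 252 + 13 = 278 mm.


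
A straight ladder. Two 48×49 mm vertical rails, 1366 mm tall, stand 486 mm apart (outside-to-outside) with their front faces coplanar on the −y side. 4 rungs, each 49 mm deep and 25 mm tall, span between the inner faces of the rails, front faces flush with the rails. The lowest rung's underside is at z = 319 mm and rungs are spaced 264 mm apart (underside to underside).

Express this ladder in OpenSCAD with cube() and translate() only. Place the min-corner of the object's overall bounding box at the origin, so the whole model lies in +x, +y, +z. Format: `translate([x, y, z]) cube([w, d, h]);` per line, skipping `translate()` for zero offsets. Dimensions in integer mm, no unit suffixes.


// rung span = 486 - 2*48 = 390
// rung[k] z = 319 + k*264
cube([48, 49, 1366]);
translate([438, 0, 0]) cube([48, 49, 1366]);
translate([48, 0, 319]) cube([390, 49, 25]);
translate([48, 0, 583]) cube([390, 49, 25]);
translate([48, 0, 847]) cube([390, 49, 25]);
translate([48, 0, 1111]) cube([390, 49, 25]);


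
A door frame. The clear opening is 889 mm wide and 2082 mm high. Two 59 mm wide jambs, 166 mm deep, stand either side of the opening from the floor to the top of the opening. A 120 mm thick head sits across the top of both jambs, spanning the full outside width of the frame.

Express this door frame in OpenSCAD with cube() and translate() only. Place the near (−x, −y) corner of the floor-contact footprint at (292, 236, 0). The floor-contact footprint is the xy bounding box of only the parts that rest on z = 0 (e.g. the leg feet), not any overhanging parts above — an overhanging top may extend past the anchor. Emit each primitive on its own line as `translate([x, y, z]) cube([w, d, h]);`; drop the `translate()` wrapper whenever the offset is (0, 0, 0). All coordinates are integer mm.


translate([292, 236, 0]) cube([59, 166, 2082]);
translate([1240, 236, 0]) cube([59, 166, 2082]);
translate([292, 236, 2082]) cube([1007, 166, 120]);


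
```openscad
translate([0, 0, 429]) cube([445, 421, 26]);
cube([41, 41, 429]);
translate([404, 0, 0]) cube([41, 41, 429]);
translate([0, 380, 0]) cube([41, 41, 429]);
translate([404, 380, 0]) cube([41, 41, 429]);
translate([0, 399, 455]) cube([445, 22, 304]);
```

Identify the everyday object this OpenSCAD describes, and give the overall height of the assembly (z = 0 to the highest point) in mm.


A chair. The overall height is 759 mm.

A slab on four corner posts with a tall panel at the back — a chair. The seat slab sits at z = 429 with thickness 26, and the 304 mm backrest starts at the seat top, so the overall height is 429 + 26 + 304 = 759 mm.


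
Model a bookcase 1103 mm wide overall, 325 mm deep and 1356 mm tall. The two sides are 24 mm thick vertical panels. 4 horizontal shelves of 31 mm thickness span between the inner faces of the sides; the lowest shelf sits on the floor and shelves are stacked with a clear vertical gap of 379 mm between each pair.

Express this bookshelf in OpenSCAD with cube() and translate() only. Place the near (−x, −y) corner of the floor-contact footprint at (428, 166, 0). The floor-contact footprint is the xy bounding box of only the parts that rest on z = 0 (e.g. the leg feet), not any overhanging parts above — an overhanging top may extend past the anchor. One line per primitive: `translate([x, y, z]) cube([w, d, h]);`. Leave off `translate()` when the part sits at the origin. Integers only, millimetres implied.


translate([428, 166, 0]) cube([24, 325, 1356]);
translate([1507, 166, 0]) cube([24, 325, 1356]);
translate([452, 166, 0]) cube([1055, 325, 31]);
translate([452, 166, 410]) cube([1055, 325, 31]);
translate([452, 166, 820]) cube([1055, 325, 31]);
translate([452, 166, 1230]) cube([1055, 325, 31]);


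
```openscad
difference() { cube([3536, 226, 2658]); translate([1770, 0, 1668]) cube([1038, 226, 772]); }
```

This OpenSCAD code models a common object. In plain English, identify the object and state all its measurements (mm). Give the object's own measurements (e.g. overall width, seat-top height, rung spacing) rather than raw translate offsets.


A wall 3536 mm long (x), 226 mm thick (y), 2658 mm tall, with a rectangular window opening cut through it. The opening is 1038 mm wide and 772 mm tall; its sill is at z = 1668 mm and its near (−x) edge is 1770 mm from the wall's −x end. The opening passes through the full wall thickness.


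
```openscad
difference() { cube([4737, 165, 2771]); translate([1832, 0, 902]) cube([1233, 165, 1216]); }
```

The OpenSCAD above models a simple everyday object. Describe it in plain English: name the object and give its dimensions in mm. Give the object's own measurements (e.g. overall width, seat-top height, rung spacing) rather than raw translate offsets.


A wall 4737 mm long (x), 165 mm thick (y), 2771 mm tall, with a rectangular window opening cut through it. The opening is 1233 mm wide and 1216 mm tall; its sill is at z = 902 mm and its near (−x) edge is 1832 mm from the wall's −x end. The opening passes through the full wall thickness.


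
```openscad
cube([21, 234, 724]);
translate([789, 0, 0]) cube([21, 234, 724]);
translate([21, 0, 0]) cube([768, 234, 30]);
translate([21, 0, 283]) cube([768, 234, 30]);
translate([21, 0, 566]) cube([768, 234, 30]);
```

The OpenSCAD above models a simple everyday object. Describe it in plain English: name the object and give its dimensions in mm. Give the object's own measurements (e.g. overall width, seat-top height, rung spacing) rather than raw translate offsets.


An open bookshelf. Two side panels, each 21 mm thick, 234 mm deep and 724 mm tall, stand 810 mm apart (outside-to-outside). Between them sit 3 shelves, each 30 mm thick and 234 mm deep, spanning the full gap between the sides. The bottom shelf rests on the floor (its underside at z = 0) and the clear gap between one shelf's top and the next shelf's underside is 253 mm.


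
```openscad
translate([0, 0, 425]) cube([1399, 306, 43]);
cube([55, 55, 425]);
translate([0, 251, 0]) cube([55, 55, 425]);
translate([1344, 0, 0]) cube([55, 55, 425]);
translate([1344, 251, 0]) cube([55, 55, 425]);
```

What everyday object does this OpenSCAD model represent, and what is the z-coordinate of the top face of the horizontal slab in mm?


A bench. The seat-top height is 468 mm.

A long slab on four corner posts — a bench. The slab sits at z = 425 with thickness 43, so the top is 425 + 43 = 468 mm.


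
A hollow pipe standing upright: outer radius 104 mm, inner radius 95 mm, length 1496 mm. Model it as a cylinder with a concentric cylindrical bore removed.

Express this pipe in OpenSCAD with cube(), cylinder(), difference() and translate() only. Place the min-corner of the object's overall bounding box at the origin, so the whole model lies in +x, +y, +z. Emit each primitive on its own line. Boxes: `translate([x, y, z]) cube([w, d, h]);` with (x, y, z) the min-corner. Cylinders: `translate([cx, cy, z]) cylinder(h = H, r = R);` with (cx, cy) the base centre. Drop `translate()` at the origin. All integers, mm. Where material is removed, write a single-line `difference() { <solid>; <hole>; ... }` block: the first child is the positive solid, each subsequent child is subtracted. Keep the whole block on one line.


difference() { translate([104, 104, 0]) cylinder(h = 1496, r = 104); translate([104, 104, 0]) cylinder(h = 1496, r = 95); }


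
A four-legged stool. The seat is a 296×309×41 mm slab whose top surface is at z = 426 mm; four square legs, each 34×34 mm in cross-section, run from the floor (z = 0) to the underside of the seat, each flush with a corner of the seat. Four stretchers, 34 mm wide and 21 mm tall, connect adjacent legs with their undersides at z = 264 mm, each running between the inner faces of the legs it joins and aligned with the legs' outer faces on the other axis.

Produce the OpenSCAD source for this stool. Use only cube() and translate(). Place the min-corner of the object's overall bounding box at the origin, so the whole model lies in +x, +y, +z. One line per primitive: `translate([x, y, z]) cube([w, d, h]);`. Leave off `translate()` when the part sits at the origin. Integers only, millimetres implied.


translate([0, 0, 385]) cube([296, 309, 41]);
cube([34, 34, 385]);
translate([262, 0, 0]) cube([34, 34, 385]);
translate([0, 275, 0]) cube([34, 34, 385]);
translate([262, 275, 0]) cube([34, 34, 385]);
translate([34, 0, 264]) cube([228, 34, 21]);
translate([34, 275, 264]) cube([228, 34, 21]);
translate([0, 34, 264]) cube([34, 241, 21]);
translate([262, 34, 264]) cube([34, 241, 21]);


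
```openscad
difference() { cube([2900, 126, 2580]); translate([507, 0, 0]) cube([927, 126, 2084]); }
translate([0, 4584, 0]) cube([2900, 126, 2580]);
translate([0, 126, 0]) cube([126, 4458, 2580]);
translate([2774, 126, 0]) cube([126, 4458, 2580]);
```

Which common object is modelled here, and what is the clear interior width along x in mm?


A single room. The interior width is 2648 mm.

Four walls enclosing a rectangle with a door in the front wall — a room. Outside width 2900 minus two 126 mm walls gives 2648 mm.


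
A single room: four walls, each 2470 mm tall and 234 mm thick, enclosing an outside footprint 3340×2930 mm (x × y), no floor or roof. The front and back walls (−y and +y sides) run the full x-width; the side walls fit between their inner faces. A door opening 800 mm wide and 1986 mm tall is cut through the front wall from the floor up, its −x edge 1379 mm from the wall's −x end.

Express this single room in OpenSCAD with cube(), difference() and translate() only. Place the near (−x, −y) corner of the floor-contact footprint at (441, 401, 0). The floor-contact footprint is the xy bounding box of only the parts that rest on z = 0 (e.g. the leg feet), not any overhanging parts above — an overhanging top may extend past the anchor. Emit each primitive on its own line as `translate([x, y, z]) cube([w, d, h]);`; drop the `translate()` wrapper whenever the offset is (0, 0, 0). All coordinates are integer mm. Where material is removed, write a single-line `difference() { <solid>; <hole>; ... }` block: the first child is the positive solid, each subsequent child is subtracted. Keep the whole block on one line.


difference() { translate([441, 401, 0]) cube([3340, 234, 2470]); translate([1820, 401, 0]) cube([800, 234, 1986]); }
translate([441, 3097, 0]) cube([3340, 234, 2470]);
translate([441, 635, 0]) cube([234, 2462, 2470]);
translate([3547, 635, 0]) cube([234, 2462, 2470]);


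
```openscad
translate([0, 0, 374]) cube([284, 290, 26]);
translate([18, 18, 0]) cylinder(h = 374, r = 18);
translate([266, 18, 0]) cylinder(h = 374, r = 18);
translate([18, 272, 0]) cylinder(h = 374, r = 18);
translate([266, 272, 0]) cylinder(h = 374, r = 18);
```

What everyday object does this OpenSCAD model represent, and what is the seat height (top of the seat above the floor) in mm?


A stool. The seat height is 400 mm.

A 284×290×26 slab at z = 374 on four corner cylinders — a stool. The seat top is 374 + 26 = 400 mm.


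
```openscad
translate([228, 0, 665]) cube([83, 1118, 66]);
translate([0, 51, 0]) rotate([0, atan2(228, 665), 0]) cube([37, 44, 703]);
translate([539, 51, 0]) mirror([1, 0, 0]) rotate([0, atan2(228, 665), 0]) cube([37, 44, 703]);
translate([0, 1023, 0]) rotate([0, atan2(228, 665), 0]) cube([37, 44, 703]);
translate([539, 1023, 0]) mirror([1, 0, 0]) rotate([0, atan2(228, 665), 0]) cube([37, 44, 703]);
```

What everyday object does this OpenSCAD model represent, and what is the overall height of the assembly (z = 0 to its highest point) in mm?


A sawhorse. The overall height is 731 mm.

A beam across two mirrored pairs of raked legs — a sawhorse. The beam's underside is at z = 665 (matching the legs' vertical rise in atan2(228, 665)) and the beam is 66 mm tall, so its top is at 665 + 66 = 731 mm. The raked legs top out at the beam's underside, so that is the highest point.


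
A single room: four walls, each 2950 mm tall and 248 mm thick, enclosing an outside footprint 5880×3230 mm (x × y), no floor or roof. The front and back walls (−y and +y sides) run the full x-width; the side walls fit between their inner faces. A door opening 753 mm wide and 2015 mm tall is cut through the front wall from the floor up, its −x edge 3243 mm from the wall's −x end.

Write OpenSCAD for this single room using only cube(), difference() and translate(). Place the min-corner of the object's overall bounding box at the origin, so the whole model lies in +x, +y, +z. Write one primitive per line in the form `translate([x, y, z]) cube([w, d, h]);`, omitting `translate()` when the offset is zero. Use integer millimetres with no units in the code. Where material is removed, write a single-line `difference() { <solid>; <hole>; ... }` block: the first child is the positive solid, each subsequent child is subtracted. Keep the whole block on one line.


difference() { cube([5880, 248, 2950]); translate([3243, 0, 0]) cube([753, 248, 2015]); }
translate([0, 2982, 0]) cube([5880, 248, 2950]);
translate([0, 248, 0]) cube([248, 2734, 2950]);
translate([5632, 248, 0]) cube([248, 2734, 2950]);


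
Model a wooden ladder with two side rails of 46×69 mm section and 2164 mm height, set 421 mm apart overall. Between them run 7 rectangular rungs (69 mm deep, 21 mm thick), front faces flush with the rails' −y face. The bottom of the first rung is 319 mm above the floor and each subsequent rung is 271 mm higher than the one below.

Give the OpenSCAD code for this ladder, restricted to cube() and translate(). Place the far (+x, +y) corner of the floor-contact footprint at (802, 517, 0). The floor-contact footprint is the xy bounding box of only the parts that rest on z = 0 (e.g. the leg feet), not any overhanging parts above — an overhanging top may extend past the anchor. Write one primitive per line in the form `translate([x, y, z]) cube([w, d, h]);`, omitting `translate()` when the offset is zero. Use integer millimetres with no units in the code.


translate([381, 448, 0]) cube([46, 69, 2164]);
translate([756, 448, 0]) cube([46, 69, 2164]);
translate([427, 448, 319]) cube([329, 69, 21]);
translate([427, 448, 590]) cube([329, 69, 21]);
translate([427, 448, 861]) cube([329, 69, 21]);
translate([427, 448, 1132]) cube([329, 69, 21]);
translate([427, 448, 1403]) cube([329, 69, 21]);
translate([427, 448, 1674]) cube([329, 69, 21]);
translate([427, 448, 1945]) cube([329, 69, 21]);


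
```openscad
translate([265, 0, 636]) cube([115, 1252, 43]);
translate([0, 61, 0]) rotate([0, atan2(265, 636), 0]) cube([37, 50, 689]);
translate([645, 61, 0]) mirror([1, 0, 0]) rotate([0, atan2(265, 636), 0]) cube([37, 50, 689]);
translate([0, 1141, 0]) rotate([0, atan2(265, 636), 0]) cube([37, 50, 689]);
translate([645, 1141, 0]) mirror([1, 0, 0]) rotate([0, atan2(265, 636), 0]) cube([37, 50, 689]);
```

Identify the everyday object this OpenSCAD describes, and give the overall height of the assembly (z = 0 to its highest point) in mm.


A sawhorse. The overall height is 679 mm.

A beam across two mirrored pairs of raked legs — a sawhorse. The beam's underside is at z = 636 (matching the legs' vertical rise in atan2(265, 636)) and the beam is 43 mm tall, so its top is at 636 + 43 = 679 mm. The raked legs top out at the beam's underside, so that is the highest point.


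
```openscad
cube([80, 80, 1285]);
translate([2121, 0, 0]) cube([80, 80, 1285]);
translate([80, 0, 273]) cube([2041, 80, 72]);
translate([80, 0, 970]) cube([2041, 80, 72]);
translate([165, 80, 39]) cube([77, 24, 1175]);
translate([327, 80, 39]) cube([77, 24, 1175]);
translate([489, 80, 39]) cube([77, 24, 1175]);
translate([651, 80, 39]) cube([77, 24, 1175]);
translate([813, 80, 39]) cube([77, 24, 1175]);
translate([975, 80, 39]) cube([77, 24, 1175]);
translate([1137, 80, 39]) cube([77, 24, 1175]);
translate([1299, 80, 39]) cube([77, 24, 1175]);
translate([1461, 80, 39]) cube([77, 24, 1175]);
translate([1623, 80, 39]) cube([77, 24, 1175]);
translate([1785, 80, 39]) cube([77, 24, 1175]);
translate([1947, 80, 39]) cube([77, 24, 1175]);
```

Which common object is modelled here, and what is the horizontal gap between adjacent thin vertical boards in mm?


A fence section. The picket gap is 85 mm.

Two posts, two rails, 12 pickets — a fence section. Span 2041 mm holds 12 pickets of 77 mm with 13 equal gaps: ⌊(2041 − 12·77) / 13⌋ = 85 mm.


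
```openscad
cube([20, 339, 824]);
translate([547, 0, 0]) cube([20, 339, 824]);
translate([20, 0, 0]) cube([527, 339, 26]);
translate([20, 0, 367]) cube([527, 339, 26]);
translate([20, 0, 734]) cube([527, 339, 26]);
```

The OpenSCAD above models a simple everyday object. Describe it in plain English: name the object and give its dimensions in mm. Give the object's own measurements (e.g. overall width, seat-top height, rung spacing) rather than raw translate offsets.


An open bookshelf. Two side panels, each 20 mm thick, 339 mm deep and 824 mm tall, stand 567 mm apart (outside-to-outside). Between them sit 3 shelves, each 26 mm thick and 339 mm deep, spanning the full gap between the sides. The bottom shelf rests on the floor (its underside at z = 0) and the clear gap between one shelf's top and the next shelf's underside is 341 mm.


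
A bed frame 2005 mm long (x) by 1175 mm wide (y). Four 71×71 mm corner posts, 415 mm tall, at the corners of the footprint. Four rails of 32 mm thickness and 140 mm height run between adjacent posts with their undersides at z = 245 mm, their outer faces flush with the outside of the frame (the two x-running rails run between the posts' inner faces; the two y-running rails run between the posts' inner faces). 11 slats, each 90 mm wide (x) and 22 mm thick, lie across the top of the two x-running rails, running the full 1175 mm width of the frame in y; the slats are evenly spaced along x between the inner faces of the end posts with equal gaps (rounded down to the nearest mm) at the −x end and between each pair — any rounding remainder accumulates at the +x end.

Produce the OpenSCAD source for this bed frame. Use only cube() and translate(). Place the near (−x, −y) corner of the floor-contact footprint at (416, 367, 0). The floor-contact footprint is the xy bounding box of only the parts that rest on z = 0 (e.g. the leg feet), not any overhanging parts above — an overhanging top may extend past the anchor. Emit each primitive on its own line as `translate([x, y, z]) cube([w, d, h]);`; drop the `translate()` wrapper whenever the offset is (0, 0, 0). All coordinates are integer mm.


translate([416, 367, 0]) cube([71, 71, 415]);
translate([416, 1471, 0]) cube([71, 71, 415]);
translate([2350, 367, 0]) cube([71, 71, 415]);
translate([2350, 1471, 0]) cube([71, 71, 415]);
translate([487, 367, 245]) cube([1863, 32, 140]);
translate([487, 1510, 245]) cube([1863, 32, 140]);
translate([416, 438, 245]) cube([32, 1033, 140]);
translate([2389, 438, 245]) cube([32, 1033, 140]);
translate([559, 367, 385]) cube([90, 1175, 22]);
translate([721, 367, 385]) cube([90, 1175, 22]);
translate([883, 367, 385]) cube([90, 1175, 22]);
translate([1045, 367, 385]) cube([90, 1175, 22]);
translate([1207, 367, 385]) cube([90, 1175, 22]);
translate([1369, 367, 385]) cube([90, 1175, 22]);
translate([1531, 367, 385]) cube([90, 1175, 22]);
translate([1693, 367, 385]) cube([90, 1175, 22]);
translate([1855, 367, 385]) cube([90, 1175, 22]);
translate([2017, 367, 385]) cube([90, 1175, 22]);
translate([2179, 367, 385]) cube([90, 1175, 22]);


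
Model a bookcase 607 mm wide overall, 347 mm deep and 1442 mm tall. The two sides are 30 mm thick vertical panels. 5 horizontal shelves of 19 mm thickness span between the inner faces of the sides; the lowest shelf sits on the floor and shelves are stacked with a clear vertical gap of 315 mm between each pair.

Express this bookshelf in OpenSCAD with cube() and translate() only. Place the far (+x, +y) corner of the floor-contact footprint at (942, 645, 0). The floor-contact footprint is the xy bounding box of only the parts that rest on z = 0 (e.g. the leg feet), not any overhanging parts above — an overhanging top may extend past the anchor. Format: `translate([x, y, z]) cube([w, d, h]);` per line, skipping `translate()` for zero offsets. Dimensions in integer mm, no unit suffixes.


translate([335, 298, 0]) cube([30, 347, 1442]);
translate([912, 298, 0]) cube([30, 347, 1442]);
translate([365, 298, 0]) cube([547, 347, 19]);
translate([365, 298, 334]) cube([547, 347, 19]);
translate([365, 298, 668]) cube([547, 347, 19]);
translate([365, 298, 1002]) cube([547, 347, 19]);
translate([365, 298, 1336]) cube([547, 347, 19]);


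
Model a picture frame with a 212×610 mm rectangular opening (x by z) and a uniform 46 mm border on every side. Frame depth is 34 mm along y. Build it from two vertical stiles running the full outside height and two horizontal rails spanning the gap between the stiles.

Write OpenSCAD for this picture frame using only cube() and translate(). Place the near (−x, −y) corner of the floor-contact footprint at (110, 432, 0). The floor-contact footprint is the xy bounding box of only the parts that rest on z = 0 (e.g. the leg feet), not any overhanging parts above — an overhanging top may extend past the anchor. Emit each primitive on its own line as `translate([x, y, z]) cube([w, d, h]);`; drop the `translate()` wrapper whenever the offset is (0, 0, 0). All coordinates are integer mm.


translate([110, 432, 0]) cube([46, 34, 702]);
translate([368, 432, 0]) cube([46, 34, 702]);
translate([156, 432, 0]) cube([212, 34, 46]);
translate([156, 432, 656]) cube([212, 34, 46]);


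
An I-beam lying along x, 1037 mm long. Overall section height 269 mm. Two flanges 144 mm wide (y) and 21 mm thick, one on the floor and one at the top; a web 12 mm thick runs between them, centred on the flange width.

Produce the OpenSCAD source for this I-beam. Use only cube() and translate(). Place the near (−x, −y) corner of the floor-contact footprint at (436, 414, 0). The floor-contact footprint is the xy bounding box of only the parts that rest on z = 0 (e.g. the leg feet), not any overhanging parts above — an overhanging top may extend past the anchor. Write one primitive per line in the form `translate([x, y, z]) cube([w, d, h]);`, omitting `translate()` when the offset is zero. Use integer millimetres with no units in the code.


translate([436, 414, 0]) cube([1037, 144, 21]);
translate([436, 480, 21]) cube([1037, 12, 227]);
translate([436, 414, 248]) cube([1037, 144, 21]);


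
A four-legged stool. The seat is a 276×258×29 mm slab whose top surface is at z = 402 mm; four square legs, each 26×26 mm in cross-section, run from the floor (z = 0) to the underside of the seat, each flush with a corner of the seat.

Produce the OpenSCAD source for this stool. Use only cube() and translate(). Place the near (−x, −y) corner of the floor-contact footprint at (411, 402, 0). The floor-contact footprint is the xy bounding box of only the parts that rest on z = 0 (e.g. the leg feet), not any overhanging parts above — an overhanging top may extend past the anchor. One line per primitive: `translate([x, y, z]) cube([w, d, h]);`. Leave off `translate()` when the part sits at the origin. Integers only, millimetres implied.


// leg_h = 402 - 29 = 373
translate([411, 402, 373]) cube([276, 258, 29]);
translate([411, 402, 0]) cube([26, 26, 373]);
translate([661, 402, 0]) cube([26, 26, 373]);
translate([411, 634, 0]) cube([26, 26, 373]);
translate([661, 634, 0]) cube([26, 26, 373]);


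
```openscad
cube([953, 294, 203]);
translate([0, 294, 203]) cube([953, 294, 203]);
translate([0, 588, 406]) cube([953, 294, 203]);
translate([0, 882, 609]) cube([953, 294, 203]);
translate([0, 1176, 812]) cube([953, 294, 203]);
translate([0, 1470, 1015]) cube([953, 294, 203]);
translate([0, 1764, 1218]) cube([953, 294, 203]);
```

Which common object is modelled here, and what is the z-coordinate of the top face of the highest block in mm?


A staircase. The total rise is 1421 mm.

7 identical blocks, each offset up and back from the previous — a staircase. Each step is 203 mm tall and there are 7 of them, so the total rise is 7 × 203 = 1421 mm.


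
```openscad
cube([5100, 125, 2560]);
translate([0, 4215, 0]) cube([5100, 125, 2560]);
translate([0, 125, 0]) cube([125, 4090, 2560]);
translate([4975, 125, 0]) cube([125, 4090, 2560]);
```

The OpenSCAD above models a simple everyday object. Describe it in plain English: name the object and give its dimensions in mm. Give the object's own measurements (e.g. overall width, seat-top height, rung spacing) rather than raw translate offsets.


The wall frame of a small rectangular building: four walls, each 2560 mm tall and 125 mm thick, enclosing a footprint 5100 mm (x) by 4340 mm (y) outside-to-outside, with no floor or roof. The front and back walls (the −y and +y sides) span the full width; the two side walls fit between them.


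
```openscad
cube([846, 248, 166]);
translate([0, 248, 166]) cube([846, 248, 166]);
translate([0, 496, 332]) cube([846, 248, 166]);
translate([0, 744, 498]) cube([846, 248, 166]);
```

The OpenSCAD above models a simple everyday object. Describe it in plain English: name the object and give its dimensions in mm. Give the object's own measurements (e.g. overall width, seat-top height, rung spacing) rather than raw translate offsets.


A straight staircase of 4 solid steps. Each step is 846 mm wide (x), 248 mm deep (y, the going) and 166 mm tall (the rise). The first step rests on the floor; each subsequent step sits one going further in +y and one rise higher in +z, directly behind and above the previous step with no overlap.


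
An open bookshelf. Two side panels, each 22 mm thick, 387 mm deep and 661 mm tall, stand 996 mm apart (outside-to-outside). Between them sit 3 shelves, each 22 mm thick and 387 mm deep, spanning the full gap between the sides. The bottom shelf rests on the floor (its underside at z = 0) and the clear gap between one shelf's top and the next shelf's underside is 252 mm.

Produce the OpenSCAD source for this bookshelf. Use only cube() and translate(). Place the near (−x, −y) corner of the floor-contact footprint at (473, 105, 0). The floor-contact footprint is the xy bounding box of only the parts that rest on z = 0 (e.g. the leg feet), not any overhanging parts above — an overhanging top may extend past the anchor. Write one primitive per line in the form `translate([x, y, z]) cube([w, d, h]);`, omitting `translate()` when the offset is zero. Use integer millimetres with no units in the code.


translate([473, 105, 0]) cube([22, 387, 661]);
translate([1447, 105, 0]) cube([22, 387, 661]);
translate([495, 105, 0]) cube([952, 387, 22]);
translate([495, 105, 274]) cube([952, 387, 22]);
translate([495, 105, 548]) cube([952, 387, 22]);


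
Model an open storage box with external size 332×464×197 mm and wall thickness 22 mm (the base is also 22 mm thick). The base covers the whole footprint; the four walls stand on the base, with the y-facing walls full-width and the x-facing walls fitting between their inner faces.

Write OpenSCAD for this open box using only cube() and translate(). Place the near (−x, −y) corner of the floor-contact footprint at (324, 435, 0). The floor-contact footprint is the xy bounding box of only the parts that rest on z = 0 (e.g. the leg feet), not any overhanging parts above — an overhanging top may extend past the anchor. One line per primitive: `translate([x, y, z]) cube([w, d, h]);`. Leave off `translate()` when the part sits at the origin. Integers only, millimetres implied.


translate([324, 435, 0]) cube([332, 464, 22]);
translate([324, 435, 22]) cube([332, 22, 175]);
translate([324, 877, 22]) cube([332, 22, 175]);
translate([324, 457, 22]) cube([22, 420, 175]);
translate([634, 457, 22]) cube([22, 420, 175]);


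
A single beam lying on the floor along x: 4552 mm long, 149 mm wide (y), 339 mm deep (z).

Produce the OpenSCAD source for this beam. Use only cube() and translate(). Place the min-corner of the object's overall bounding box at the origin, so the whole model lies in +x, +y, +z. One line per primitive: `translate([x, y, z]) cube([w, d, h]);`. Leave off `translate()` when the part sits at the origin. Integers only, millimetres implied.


cube([4552, 149, 339]);


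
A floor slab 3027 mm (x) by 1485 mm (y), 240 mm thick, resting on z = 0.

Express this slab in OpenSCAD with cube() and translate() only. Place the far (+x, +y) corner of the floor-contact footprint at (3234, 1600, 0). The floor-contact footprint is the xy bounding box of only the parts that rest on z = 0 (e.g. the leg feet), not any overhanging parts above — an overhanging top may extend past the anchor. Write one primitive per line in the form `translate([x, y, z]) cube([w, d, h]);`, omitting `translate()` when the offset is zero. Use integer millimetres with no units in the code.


translate([207, 115, 0]) cube([3027, 1485, 240]);


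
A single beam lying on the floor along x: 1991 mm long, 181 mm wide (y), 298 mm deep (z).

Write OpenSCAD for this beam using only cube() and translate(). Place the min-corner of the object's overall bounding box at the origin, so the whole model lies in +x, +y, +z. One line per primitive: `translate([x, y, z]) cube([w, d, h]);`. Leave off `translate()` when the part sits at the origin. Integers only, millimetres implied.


cube([1991, 181, 298]);


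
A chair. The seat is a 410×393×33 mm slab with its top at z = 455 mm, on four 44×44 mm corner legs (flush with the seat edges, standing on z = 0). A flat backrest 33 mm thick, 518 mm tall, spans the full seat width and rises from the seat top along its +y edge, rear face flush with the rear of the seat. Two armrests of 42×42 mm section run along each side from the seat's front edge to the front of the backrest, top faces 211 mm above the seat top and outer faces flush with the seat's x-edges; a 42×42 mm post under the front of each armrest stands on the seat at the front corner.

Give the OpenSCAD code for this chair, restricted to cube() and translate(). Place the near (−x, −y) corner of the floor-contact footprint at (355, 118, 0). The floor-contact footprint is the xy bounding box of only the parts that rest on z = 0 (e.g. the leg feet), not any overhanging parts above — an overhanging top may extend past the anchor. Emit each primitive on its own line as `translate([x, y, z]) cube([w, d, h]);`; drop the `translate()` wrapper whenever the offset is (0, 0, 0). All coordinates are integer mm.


translate([355, 118, 422]) cube([410, 393, 33]);
translate([355, 118, 0]) cube([44, 44, 422]);
translate([721, 118, 0]) cube([44, 44, 422]);
translate([355, 467, 0]) cube([44, 44, 422]);
translate([721, 467, 0]) cube([44, 44, 422]);
translate([355, 478, 455]) cube([410, 33, 518]);
translate([355, 118, 624]) cube([42, 360, 42]);
translate([723, 118, 624]) cube([42, 360, 42]);
translate([355, 118, 455]) cube([42, 42, 169]);
translate([723, 118, 455]) cube([42, 42, 169]);


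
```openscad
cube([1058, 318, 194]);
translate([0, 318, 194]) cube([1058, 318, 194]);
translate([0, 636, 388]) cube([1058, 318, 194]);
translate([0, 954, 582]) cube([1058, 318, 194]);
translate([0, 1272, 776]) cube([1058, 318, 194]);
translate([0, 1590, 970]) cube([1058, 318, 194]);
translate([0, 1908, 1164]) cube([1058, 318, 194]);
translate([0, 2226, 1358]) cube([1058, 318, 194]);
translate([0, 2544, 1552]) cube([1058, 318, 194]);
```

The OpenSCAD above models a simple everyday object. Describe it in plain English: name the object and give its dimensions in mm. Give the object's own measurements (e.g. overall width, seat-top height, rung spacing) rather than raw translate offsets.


A straight staircase of 9 solid steps. Each step is 1058 mm wide (x), 318 mm deep (y, the going) and 194 mm tall (the rise). The first step rests on the floor; each subsequent step sits one going further in +y and one rise higher in +z, directly behind and above the previous step with no overlap.


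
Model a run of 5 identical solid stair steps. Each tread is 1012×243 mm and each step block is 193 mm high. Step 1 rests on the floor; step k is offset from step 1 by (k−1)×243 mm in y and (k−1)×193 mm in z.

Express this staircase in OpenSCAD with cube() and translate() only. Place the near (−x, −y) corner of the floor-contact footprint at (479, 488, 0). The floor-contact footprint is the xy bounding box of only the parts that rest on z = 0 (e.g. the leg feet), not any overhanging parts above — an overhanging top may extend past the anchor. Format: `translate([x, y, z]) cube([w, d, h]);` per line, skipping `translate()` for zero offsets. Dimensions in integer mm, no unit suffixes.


translate([479, 488, 0]) cube([1012, 243, 193]);
translate([479, 731, 193]) cube([1012, 243, 193]);
translate([479, 974, 386]) cube([1012, 243, 193]);
translate([479, 1217, 579]) cube([1012, 243, 193]);
translate([479, 1460, 772]) cube([1012, 243, 193]);


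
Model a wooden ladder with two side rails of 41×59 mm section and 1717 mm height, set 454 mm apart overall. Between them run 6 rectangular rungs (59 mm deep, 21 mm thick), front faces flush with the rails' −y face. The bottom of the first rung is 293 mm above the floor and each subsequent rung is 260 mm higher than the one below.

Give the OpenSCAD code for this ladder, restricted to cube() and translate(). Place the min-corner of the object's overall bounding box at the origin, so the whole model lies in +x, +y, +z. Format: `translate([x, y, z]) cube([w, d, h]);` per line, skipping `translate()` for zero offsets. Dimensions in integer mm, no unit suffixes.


cube([41, 59, 1717]);
translate([413, 0, 0]) cube([41, 59, 1717]);
translate([41, 0, 293]) cube([372, 59, 21]);
translate([41, 0, 553]) cube([372, 59, 21]);
translate([41, 0, 813]) cube([372, 59, 21]);
translate([41, 0, 1073]) cube([372, 59, 21]);
translate([41, 0, 1333]) cube([372, 59, 21]);
translate([41, 0, 1593]) cube([372, 59, 21]);


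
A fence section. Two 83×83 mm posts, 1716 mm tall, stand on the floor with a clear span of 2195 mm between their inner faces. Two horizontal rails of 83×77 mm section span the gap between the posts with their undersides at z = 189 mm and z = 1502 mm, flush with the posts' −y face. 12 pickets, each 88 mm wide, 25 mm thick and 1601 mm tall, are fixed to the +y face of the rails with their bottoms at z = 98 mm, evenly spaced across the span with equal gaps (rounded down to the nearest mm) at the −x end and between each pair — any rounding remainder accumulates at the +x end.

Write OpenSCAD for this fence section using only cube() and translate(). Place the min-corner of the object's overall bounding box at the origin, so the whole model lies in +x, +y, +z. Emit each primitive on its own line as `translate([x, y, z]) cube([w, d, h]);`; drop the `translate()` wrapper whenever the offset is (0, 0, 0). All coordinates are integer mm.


cube([83, 83, 1716]);
translate([2278, 0, 0]) cube([83, 83, 1716]);
translate([83, 0, 189]) cube([2195, 83, 77]);
translate([83, 0, 1502]) cube([2195, 83, 77]);
translate([170, 83, 98]) cube([88, 25, 1601]);
translate([345, 83, 98]) cube([88, 25, 1601]);
translate([520, 83, 98]) cube([88, 25, 1601]);
translate([695, 83, 98]) cube([88, 25, 1601]);
translate([870, 83, 98]) cube([88, 25, 1601]);
translate([1045, 83, 98]) cube([88, 25, 1601]);
translate([1220, 83, 98]) cube([88, 25, 1601]);
translate([1395, 83, 98]) cube([88, 25, 1601]);
translate([1570, 83, 98]) cube([88, 25, 1601]);
translate([1745, 83, 98]) cube([88, 25, 1601]);
translate([1920, 83, 98]) cube([88, 25, 1601]);
translate([2095, 83, 98]) cube([88, 25, 1601]);


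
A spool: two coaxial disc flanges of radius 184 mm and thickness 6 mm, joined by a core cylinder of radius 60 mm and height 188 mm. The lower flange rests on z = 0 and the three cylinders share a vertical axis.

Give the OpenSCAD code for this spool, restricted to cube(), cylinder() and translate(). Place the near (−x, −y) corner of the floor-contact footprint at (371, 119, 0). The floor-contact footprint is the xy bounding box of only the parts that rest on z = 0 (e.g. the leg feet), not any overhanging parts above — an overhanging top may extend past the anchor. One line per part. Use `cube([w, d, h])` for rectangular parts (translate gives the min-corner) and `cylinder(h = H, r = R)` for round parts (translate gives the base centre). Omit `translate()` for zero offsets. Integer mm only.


translate([555, 303, 0]) cylinder(h = 6, r = 184);
translate([555, 303, 6]) cylinder(h = 188, r = 60);
translate([555, 303, 194]) cylinder(h = 6, r = 184);


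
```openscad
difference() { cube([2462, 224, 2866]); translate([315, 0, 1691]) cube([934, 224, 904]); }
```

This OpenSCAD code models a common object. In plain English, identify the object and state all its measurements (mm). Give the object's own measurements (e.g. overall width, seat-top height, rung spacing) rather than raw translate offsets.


A wall 2462 mm long (x), 224 mm thick (y), 2866 mm tall, with a rectangular window opening cut through it. The opening is 934 mm wide and 904 mm tall; its sill is at z = 1691 mm and its near (−x) edge is 315 mm from the wall's −x end. The opening passes through the full wall thickness.


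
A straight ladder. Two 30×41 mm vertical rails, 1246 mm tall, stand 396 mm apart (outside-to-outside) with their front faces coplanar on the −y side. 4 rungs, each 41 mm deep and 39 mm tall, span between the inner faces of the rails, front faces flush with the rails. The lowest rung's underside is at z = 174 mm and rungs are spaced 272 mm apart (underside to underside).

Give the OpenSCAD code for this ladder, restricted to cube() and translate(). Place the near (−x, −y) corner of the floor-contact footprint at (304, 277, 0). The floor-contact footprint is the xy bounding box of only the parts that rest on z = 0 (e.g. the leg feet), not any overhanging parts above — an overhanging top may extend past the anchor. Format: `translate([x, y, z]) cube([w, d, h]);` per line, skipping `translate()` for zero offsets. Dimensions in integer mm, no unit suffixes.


translate([304, 277, 0]) cube([30, 41, 1246]);
translate([670, 277, 0]) cube([30, 41, 1246]);
translate([334, 277, 174]) cube([336, 41, 39]);
translate([334, 277, 446]) cube([336, 41, 39]);
translate([334, 277, 718]) cube([336, 41, 39]);
translate([334, 277, 990]) cube([336, 41, 39]);
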